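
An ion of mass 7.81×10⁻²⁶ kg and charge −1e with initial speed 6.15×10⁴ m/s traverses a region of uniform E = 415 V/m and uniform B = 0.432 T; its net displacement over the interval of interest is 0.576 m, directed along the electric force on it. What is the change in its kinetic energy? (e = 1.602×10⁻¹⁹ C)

The magnetic force is always ⟂ v and does no work; only the electric force changes KE.
ΔKE = F_E · d = |q|E d = (1.602×10⁻¹⁹)(415)(0.576) ≈ 3.83×10⁻¹⁷ J.

ΔKE ≈ 3.83×10⁻¹⁷ J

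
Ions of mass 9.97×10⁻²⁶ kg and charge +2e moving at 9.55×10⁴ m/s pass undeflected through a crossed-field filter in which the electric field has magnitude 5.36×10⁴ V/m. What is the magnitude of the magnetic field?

Balance of forces in the selector: qE = qvB ⇒ B = E/v.
B = 5.36×10⁴/9.55×10⁴ = 0.561 T.

B = 0.561 T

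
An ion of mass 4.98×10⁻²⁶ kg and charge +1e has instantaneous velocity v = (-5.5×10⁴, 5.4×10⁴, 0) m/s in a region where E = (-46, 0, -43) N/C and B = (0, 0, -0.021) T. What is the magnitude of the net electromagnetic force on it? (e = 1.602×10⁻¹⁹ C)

|F| ≈ 2.65×10⁻¹⁶ N

v×B = (-1130, -1160, 0) N/C.
E + v×B = (-1180, -1160, -43.0) N/C.
F = q(E + v×B) = (1.602×10⁻¹⁹ C)·(-1180, -1160, -43.0) = (-1.89×10⁻¹⁶, -1.85×10⁻¹⁶, -6.89×10⁻¹⁸) N.
|F| = 2.65×10⁻¹⁶ N.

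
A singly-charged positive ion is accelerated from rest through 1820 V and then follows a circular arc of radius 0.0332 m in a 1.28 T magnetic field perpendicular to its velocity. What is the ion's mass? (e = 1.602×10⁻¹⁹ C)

m ≈ 7.95×10⁻²⁶ kg

Combine |q|V = ½mv² and r = mv/(|q|B): eliminate v to get m = qB²r²/(2V).
m = (1.602×10⁻¹⁹)(1.28)²(0.0332)²/(2·1820) ≈ 7.95×10⁻²⁶ kg.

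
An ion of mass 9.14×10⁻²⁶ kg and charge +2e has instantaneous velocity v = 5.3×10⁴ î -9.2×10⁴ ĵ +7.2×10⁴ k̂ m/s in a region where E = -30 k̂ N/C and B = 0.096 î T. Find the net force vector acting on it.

F ≈ (0, 2.21×10⁻¹⁵, 2.82×10⁻¹⁵) N

v×B = (0, 6910, 8830) N/C.
E + v×B = (0, 6910, 8800) N/C.
F = q(E + v×B) = (3.204×10⁻¹⁹ C)·(0, 6910, 8800) = (0, 2.21×10⁻¹⁵, 2.82×10⁻¹⁵) N.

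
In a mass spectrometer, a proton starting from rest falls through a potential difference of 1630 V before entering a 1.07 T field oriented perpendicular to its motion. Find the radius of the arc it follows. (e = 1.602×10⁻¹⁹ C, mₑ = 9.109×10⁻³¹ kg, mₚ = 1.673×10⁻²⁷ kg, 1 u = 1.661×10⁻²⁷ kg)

Acceleration: |q|V = ½mv² ⇒ v = √(2|q|V/m) = √(2·1.602×10⁻¹⁹·1630/1.673×10⁻²⁷) ≈ 5.587×10⁵ m/s.
In the field: r = mv/(|q|B) = (1.673×10⁻²⁷)(5.587×10⁵)/((1.602×10⁻¹⁹)(1.07)) ≈ 5.45×10⁻³ m.

r ≈ 5.45×10⁻³ m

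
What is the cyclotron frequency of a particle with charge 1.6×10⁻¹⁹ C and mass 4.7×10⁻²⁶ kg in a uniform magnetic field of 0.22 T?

f = |q|B/(2πm).
f = (1.6×10⁻¹⁹)(0.22)/(2π·4.7×10⁻²⁶) ≈ 1.2×10⁵ Hz.

f ≈ 1.2×10⁵ Hz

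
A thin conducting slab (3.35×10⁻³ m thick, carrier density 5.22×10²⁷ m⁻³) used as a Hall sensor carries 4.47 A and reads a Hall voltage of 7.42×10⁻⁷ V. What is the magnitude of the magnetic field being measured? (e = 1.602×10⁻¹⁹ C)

From V_H = IB/(n e t), B = V_H n e t / I.
B = (7.42×10⁻⁷)(5.22×10²⁷)(1.602×10⁻¹⁹)(3.35×10⁻³)/4.47 ≈ 0.465 T.

B ≈ 0.465 T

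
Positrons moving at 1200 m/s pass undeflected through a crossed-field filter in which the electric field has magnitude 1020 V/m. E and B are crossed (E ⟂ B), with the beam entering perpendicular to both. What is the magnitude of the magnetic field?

B = 0.850 T

Balance of forces in the selector: qE = qvB ⇒ B = E/v.
B = 1020/1200 = 0.850 T.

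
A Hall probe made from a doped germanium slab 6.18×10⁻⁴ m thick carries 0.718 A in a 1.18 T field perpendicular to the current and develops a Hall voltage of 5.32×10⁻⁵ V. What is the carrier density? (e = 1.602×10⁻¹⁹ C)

n ≈ 1.61×10²⁶ m⁻³

From V_H = IB/(n e t), n = IB/(V_H e t).
n = (0.718)(1.18)/((5.32×10⁻⁵)(1.602×10⁻¹⁹)(6.18×10⁻⁴)) ≈ 1.61×10²⁶ m⁻³.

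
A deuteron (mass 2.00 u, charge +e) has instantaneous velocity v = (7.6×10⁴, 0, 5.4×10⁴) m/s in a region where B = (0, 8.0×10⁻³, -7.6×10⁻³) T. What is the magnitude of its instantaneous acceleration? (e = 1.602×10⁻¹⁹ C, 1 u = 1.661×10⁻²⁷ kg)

|a| ≈ 4.55×10¹⁰ m/s²

v×B = (-432, 578, 608) N/C.
F = q v×B = (1.602×10⁻¹⁹ C)·(-432, 578, 608) = (-6.92×10⁻¹⁷, 9.25×10⁻¹⁷, 9.74×10⁻¹⁷) N.
|a| = |F|/m = 1.511×10⁻¹⁶/3.322×10⁻²⁷ ≈ 4.55×10¹⁰ m/s².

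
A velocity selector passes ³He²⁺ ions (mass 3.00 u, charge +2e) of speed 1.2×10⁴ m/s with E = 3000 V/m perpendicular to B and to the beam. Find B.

Balance of forces in the selector: qE = qvB ⇒ B = E/v.
B = 3000/1.2×10⁴ = 0.25 T.

B = 0.25 T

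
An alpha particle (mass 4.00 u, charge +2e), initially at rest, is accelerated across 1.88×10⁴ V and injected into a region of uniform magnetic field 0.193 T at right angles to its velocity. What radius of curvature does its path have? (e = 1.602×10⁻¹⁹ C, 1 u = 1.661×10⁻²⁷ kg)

r ≈ 0.145 m

Acceleration: |q|V = ½mv² ⇒ v = √(2|q|V/m) = √(2·3.204×10⁻¹⁹·1.88×10⁴/6.644×10⁻²⁷) ≈ 1.347×10⁶ m/s.
In the field: r = mv/(|q|B) = (6.644×10⁻²⁷)(1.347×10⁶)/((3.204×10⁻¹⁹)(0.193)) ≈ 0.145 m.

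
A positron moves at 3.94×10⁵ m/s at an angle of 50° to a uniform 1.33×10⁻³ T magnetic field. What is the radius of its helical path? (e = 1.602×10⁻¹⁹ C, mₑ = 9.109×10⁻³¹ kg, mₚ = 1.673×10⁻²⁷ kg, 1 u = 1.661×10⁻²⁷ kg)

v⊥ = v sinθ = 3.94×10⁵·sin50° ≈ 3.018×10⁵ m/s.
r = m v⊥/(|q|B) = (9.109×10⁻³¹)(3.018×10⁵)/((1.602×10⁻¹⁹)(1.33×10⁻³)) ≈ 1.29×10⁻³ m.

r ≈ 1.29×10⁻³ m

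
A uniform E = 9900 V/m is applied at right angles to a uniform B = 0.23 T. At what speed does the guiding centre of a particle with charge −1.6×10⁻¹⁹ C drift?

v_d ≈ 4.3×10⁴ m/s

The steady drift has the magnetic force balancing the electric force, so v_d = E/B.
v_d = 9900/0.23 = 4.3×10⁴ m/s.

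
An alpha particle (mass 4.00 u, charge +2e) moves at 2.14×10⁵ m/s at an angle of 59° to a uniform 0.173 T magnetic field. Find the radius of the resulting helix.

v⊥ = v sinθ = 2.14×10⁵·sin59° ≈ 1.834×10⁵ m/s.
r = m v⊥/(|q|B) = (6.644×10⁻²⁷)(1.834×10⁵)/((3.204×10⁻¹⁹)(0.173)) ≈ 0.0220 m.

r ≈ 0.0220 m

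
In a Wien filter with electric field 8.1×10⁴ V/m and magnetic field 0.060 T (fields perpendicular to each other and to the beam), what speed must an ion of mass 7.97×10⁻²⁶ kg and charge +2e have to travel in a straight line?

For undeflected motion the electric and magnetic forces balance: qE = qvB.
v = E/B = 8.1×10⁴/0.060 = 1.4×10⁶ m/s.

v = 1.4×10⁶ m/s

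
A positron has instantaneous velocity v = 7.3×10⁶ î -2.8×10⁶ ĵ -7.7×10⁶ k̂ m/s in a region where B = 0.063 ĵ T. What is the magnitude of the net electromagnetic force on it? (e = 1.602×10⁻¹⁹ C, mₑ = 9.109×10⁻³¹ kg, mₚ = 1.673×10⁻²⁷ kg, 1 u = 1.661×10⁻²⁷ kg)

|F| ≈ 1.07×10⁻¹³ N

v×B = (4.85×10⁵, 0, 4.60×10⁵) N/C.
F = q v×B = (1.602×10⁻¹⁹ C)·(4.85×10⁵, 0, 4.60×10⁵) = (7.77×10⁻¹⁴, 0, 7.37×10⁻¹⁴) N.
|F| = 1.07×10⁻¹³ N.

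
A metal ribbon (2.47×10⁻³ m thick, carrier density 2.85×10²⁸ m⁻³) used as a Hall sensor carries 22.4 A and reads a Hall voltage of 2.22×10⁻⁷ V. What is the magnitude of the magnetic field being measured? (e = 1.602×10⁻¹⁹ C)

B ≈ 0.112 T

From V_H = IB/(n e t), B = V_H n e t / I.
B = (2.22×10⁻⁷)(2.85×10²⁸)(1.602×10⁻¹⁹)(2.47×10⁻³)/22.4 ≈ 0.112 T.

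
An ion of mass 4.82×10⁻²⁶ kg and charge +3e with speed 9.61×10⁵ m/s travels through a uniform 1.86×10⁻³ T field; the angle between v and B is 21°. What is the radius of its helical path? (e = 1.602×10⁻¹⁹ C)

r ≈ 18.6 m

v⊥ = v sinθ = 9.61×10⁵·sin21° ≈ 3.444×10⁵ m/s.
r = m v⊥/(|q|B) = (4.82×10⁻²⁶)(3.444×10⁵)/((4.806×10⁻¹⁹)(1.86×10⁻³)) ≈ 18.6 m.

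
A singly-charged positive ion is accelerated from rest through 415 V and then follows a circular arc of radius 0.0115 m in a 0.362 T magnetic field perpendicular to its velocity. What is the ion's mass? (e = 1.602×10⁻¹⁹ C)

m ≈ 3.35×10⁻²⁷ kg

Combine |q|V = ½mv² and r = mv/(|q|B): eliminate v to get m = qB²r²/(2V).
m = (1.602×10⁻¹⁹)(0.362)²(0.0115)²/(2·415) ≈ 3.35×10⁻²⁷ kg.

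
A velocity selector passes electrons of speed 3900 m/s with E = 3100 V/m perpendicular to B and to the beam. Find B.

Balance of forces in the selector: qE = qvB ⇒ B = E/v.
B = 3100/3900 = 0.79 T.

B = 0.79 T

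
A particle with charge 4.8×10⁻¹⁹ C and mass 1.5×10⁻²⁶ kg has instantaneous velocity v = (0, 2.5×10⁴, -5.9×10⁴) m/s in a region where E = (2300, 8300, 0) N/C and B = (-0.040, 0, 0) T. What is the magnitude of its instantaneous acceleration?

v×B = (0, 2360, 1000) N/C.
E + v×B = (2300, 1.07×10⁴, 1000) N/C.
F = q(E + v×B) = (4.8×10⁻¹⁹ C)·(2300, 1.07×10⁴, 1000) = (1.10×10⁻¹⁵, 5.12×10⁻¹⁵, 4.80×10⁻¹⁶) N.
|a| = |F|/m = 5.257×10⁻¹⁵/1.5×10⁻²⁶ ≈ 3.50×10¹¹ m/s².

|a| ≈ 3.50×10¹¹ m/s²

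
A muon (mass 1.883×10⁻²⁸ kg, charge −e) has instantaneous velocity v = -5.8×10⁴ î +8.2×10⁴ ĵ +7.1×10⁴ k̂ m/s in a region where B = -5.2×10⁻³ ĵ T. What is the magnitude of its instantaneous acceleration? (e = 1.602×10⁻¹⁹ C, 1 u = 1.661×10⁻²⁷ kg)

|a| ≈ 4.06×10¹¹ m/s²

v×B = (369, 0, 302) N/C.
F = q v×B = (−1.602×10⁻¹⁹ C)·(369, 0, 302) = (-5.91×10⁻¹⁷, 0, -4.83×10⁻¹⁷) N.
|a| = |F|/m = 7.637×10⁻¹⁷/1.883×10⁻²⁸ ≈ 4.06×10¹¹ m/s².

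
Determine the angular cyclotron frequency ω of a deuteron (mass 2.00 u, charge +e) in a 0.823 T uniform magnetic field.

ω = |q|B/m.
ω = (1.602×10⁻¹⁹)(0.823)/3.322×10⁻²⁷ ≈ 3.97×10⁷ rad/s.

ω ≈ 3.97×10⁷ rad/s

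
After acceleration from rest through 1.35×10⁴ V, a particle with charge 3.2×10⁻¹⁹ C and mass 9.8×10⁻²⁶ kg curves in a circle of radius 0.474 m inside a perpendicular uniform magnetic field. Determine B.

B ≈ 0.192 T

v = √(2|q|V/m) = √(2·3.2×10⁻¹⁹·1.35×10⁴/9.8×10⁻²⁶) ≈ 2.969×10⁵ m/s.
B = mv/(|q|r) = (9.8×10⁻²⁶)(2.969×10⁵)/((3.2×10⁻¹⁹)(0.474)) ≈ 0.192 T.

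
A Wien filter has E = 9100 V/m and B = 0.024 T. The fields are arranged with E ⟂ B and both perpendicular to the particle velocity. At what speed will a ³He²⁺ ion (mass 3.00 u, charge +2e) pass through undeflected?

v = 3.8×10⁵ m/s

Straight-line motion ⇒ electric and magnetic forces cancel, so E = vB.
v = E/B = 9100/0.024 = 3.8×10⁵ m/s.
The result is independent of the particle's charge and mass.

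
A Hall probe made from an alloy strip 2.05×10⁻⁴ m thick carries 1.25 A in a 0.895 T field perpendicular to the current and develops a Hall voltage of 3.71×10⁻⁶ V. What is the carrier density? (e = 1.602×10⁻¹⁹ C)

n ≈ 9.18×10²⁷ m⁻³

From V_H = IB/(n e t), n = IB/(V_H e t).
n = (1.25)(0.895)/((3.71×10⁻⁶)(1.602×10⁻¹⁹)(2.05×10⁻⁴)) ≈ 9.18×10²⁷ m⁻³.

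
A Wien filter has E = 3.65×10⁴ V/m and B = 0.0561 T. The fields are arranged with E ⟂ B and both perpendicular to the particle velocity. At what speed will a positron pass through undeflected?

Straight-line motion ⇒ electric and magnetic forces cancel, so E = vB.
v = E/B = 3.65×10⁴/0.0561 = 6.51×10⁵ m/s.

v = 6.51×10⁵ m/s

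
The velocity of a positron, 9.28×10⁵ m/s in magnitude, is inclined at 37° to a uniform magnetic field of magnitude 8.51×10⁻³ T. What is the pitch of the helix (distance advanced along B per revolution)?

v∥ = v cosθ = 9.28×10⁵·cos37° ≈ 7.411×10⁵ m/s.
T = 2πm/(|q|B) = 2π(9.109×10⁻³¹)/((1.602×10⁻¹⁹)(8.51×10⁻³)) ≈ 4.198×10⁻⁹ s.
pitch = v∥ T = (7.411×10⁵)(4.198×10⁻⁹) ≈ 3.11×10⁻³ m.

p ≈ 3.11×10⁻³ m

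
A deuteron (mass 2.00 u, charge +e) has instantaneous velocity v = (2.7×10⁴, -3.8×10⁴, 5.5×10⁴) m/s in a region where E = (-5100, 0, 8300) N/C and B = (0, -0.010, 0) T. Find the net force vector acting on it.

F ≈ (-7.29×10⁻¹⁶, 0, 1.29×10⁻¹⁵) N

v×B = (550, 0, -270) N/C.
E + v×B = (-4550, 0, 8030) N/C.
F = q(E + v×B) = (1.602×10⁻¹⁹ C)·(-4550, 0, 8030) = (-7.29×10⁻¹⁶, 0, 1.29×10⁻¹⁵) N.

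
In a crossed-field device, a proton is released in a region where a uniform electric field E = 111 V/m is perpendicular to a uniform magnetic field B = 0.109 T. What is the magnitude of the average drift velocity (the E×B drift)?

v_d ≈ 1020 m/s

The steady drift has the magnetic force balancing the electric force, so v_d = E/B.
v_d = 111/0.109 = 1020 m/s.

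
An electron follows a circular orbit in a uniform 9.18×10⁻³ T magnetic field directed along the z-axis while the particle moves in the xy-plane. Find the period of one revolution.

The cyclotron period depends only on m, q, B: T = 2πm/(|q|B).
T = 2π(9.109×10⁻³¹)/((1.602×10⁻¹⁹)(9.18×10⁻³)) ≈ 3.89×10⁻⁹ s.

T ≈ 3.89×10⁻⁹ s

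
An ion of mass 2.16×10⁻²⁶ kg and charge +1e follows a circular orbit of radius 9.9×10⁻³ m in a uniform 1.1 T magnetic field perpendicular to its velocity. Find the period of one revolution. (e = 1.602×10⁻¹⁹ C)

The cyclotron period depends only on m, q, B: T = 2πm/(|q|B).
T = 2π(2.16×10⁻²⁶)/((1.602×10⁻¹⁹)(1.1)) ≈ 7.7×10⁻⁷ s.

T ≈ 7.7×10⁻⁷ s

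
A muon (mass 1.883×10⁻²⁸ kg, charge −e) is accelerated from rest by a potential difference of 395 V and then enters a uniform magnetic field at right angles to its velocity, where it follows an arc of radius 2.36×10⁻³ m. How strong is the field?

B ≈ 0.408 T

v = √(2|q|V/m) = √(2·1.602×10⁻¹⁹·395/1.883×10⁻²⁸) ≈ 8.198×10⁵ m/s.
B = mv/(|q|r) = (1.883×10⁻²⁸)(8.198×10⁵)/((1.602×10⁻¹⁹)(2.36×10⁻³)) ≈ 0.408 T.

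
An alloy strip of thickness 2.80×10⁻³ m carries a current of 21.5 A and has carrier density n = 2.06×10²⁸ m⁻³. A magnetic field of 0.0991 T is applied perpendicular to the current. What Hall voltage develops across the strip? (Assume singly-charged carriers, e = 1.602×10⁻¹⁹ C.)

V_H = IB/(n e t).
V_H = (21.5)(0.0991)/((2.06×10²⁸)(1.602×10⁻¹⁹)(2.80×10⁻³)) ≈ 2.31×10⁻⁷ V.

V_H ≈ 2.31×10⁻⁷ V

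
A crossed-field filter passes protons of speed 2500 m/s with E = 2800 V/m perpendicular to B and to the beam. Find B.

Balance of forces in the selector: qE = qvB ⇒ B = E/v.
B = 2800/2500 = 1.1 T.

B = 1.1 T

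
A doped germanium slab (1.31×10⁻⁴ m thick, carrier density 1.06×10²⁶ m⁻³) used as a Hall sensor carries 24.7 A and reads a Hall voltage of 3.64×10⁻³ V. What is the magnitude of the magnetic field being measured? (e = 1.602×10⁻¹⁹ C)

B ≈ 0.328 T

From V_H = IB/(n e t), B = V_H n e t / I.
B = (3.64×10⁻³)(1.06×10²⁶)(1.602×10⁻¹⁹)(1.31×10⁻⁴)/24.7 ≈ 0.328 T.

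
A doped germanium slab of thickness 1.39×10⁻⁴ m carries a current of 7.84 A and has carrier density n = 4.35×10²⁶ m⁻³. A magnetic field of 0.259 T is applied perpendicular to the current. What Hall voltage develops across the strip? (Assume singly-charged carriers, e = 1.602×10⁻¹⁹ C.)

V_H = IB/(n e t).
V_H = (7.84)(0.259)/((4.35×10²⁶)(1.602×10⁻¹⁹)(1.39×10⁻⁴)) ≈ 2.10×10⁻⁴ V.

V_H ≈ 2.10×10⁻⁴ V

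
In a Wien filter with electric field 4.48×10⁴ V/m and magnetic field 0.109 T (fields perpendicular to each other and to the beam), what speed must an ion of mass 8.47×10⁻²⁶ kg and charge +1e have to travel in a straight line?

Straight-line motion ⇒ electric and magnetic forces cancel, so E = vB.
v = E/B = 4.48×10⁴/0.109 = 4.11×10⁵ m/s.
The result is independent of the particle's charge and mass.

v = 4.11×10⁵ m/s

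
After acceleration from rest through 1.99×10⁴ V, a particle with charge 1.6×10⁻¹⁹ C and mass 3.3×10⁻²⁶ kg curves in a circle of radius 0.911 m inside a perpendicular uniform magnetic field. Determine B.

v = √(2|q|V/m) = √(2·1.6×10⁻¹⁹·1.99×10⁴/3.3×10⁻²⁶) ≈ 4.393×10⁵ m/s.
B = mv/(|q|r) = (3.3×10⁻²⁶)(4.393×10⁵)/((1.6×10⁻¹⁹)(0.911)) ≈ 0.0995 T.

B ≈ 0.0995 T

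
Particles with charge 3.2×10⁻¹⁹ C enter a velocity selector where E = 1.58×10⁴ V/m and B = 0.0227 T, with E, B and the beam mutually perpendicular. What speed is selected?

Zero net Lorentz force requires |qE| = |q v×B|, i.e. E = vB.
v = E/B = 1.58×10⁴/0.0227 = 6.96×10⁵ m/s.

v = 6.96×10⁵ m/s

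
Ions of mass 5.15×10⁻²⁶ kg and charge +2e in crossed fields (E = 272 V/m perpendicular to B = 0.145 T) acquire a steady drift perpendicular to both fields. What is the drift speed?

v_d ≈ 1880 m/s

The steady drift has the magnetic force balancing the electric force, so v_d = E/B.
v_d = 272/0.145 = 1880 m/s.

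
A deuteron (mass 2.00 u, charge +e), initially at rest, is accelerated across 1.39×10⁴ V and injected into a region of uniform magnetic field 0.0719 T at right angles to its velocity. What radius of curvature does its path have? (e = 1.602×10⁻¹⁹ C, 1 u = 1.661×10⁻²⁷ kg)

r ≈ 0.334 m

Acceleration: |q|V = ½mv² ⇒ v = √(2|q|V/m) = √(2·1.602×10⁻¹⁹·1.39×10⁴/3.322×10⁻²⁷) ≈ 1.158×10⁶ m/s.
In the field: r = mv/(|q|B) = (3.322×10⁻²⁷)(1.158×10⁶)/((1.602×10⁻¹⁹)(0.0719)) ≈ 0.334 m.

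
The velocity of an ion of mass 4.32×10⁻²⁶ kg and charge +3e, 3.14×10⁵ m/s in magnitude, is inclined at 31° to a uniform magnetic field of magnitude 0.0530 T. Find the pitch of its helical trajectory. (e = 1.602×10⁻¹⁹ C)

p ≈ 2.87 m

v∥ = v cosθ = 3.14×10⁵·cos31° ≈ 2.692×10⁵ m/s.
T = 2πm/(|q|B) = 2π(4.32×10⁻²⁶)/((4.806×10⁻¹⁹)(0.0530)) ≈ 1.066×10⁻⁵ s.
pitch = v∥ T = (2.692×10⁵)(1.066×10⁻⁵) ≈ 2.87 m.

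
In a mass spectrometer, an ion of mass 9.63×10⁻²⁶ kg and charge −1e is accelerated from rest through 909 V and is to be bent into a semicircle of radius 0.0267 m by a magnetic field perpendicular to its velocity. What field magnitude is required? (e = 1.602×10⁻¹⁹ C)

v = √(2|q|V/m) = √(2·1.602×10⁻¹⁹·909/9.63×10⁻²⁶) ≈ 5.499×10⁴ m/s.
B = mv/(|q|r) = (9.63×10⁻²⁶)(5.499×10⁴)/((1.602×10⁻¹⁹)(0.0267)) ≈ 1.24 T.

B ≈ 1.24 T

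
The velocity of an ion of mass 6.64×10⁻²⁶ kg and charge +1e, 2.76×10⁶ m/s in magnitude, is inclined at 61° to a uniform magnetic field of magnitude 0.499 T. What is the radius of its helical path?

r ≈ 2.01 m

v⊥ = v sinθ = 2.76×10⁶·sin61° ≈ 2.414×10⁶ m/s.
r = m v⊥/(|q|B) = (6.64×10⁻²⁶)(2.414×10⁶)/((1.602×10⁻¹⁹)(0.499)) ≈ 2.01 m.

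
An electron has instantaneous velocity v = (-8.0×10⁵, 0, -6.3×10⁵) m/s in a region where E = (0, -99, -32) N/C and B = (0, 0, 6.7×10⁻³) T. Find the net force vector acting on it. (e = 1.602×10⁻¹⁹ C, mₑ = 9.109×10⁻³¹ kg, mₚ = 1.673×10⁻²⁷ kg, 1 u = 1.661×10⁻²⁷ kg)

v×B = (0, 5360, 0) N/C.
E + v×B = (0, 5260, -32.0) N/C.
F = q(E + v×B) = (−1.602×10⁻¹⁹ C)·(0, 5260, -32.0) = (0, -8.43×10⁻¹⁶, 5.13×10⁻¹⁸) N.

F ≈ (0, -8.43×10⁻¹⁶, 5.13×10⁻¹⁸) N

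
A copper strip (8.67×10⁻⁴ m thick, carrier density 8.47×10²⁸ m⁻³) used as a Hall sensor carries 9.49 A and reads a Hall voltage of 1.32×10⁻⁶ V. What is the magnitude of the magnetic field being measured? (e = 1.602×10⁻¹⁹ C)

From V_H = IB/(n e t), B = V_H n e t / I.
B = (1.32×10⁻⁶)(8.47×10²⁸)(1.602×10⁻¹⁹)(8.67×10⁻⁴)/9.49 ≈ 1.64 T.

B ≈ 1.64 T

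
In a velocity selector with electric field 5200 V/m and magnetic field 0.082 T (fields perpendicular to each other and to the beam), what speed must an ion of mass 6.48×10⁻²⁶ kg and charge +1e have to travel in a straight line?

v = 6.3×10⁴ m/s

Straight-line motion ⇒ electric and magnetic forces cancel, so E = vB.
v = E/B = 5200/0.082 = 6.3×10⁴ m/s.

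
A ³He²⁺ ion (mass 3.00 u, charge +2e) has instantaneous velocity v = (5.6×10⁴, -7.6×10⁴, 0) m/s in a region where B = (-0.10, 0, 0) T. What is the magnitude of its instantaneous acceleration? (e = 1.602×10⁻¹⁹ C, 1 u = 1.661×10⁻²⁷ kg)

v×B = (0, 0, -7600) N/C.
F = q v×B = (3.204×10⁻¹⁹ C)·(0, 0, -7600) = (0, 0, -2.44×10⁻¹⁵) N.
|a| = |F|/m = 2.435×10⁻¹⁵/4.983×10⁻²⁷ ≈ 4.89×10¹¹ m/s².

|a| ≈ 4.89×10¹¹ m/s²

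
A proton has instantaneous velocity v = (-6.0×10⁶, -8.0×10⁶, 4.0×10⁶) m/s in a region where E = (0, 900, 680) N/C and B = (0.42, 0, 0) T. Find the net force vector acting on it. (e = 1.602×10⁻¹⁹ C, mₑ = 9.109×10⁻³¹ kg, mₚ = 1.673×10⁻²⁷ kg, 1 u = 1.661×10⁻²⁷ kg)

F ≈ (0, 2.69×10⁻¹³, 5.38×10⁻¹³) N

v×B = (0, 1.68×10⁶, 3.36×10⁶) N/C.
E + v×B = (0, 1.68×10⁶, 3.36×10⁶) N/C.
F = q(E + v×B) = (1.602×10⁻¹⁹ C)·(0, 1.68×10⁶, 3.36×10⁶) = (0, 2.69×10⁻¹³, 5.38×10⁻¹³) N.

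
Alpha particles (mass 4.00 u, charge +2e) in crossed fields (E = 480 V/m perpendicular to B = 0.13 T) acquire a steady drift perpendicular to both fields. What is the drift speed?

v_d ≈ 3700 m/s

In crossed fields the guiding centre drifts at v_d = |E×B|/B² = E/B, independent of charge and mass.
v_d = 480/0.13 = 3700 m/s.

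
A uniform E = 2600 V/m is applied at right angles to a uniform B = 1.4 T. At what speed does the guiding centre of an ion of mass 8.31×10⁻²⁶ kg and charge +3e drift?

The steady drift has the magnetic force balancing the electric force, so v_d = E/B.
v_d = 2600/1.4 = 1900 m/s.

v_d ≈ 1900 m/s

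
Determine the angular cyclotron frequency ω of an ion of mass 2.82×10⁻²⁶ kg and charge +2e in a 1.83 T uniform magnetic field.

ω = |q|B/m.
ω = (3.204×10⁻¹⁹)(1.83)/2.82×10⁻²⁶ ≈ 2.08×10⁷ rad/s.

ω ≈ 2.08×10⁷ rad/s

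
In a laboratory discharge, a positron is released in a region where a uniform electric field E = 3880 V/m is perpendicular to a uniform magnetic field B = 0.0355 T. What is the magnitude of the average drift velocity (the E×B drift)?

v_d ≈ 1.09×10⁵ m/s

In crossed fields the guiding centre drifts at v_d = |E×B|/B² = E/B, independent of charge and mass.
v_d = 3880/0.0355 = 1.09×10⁵ m/s.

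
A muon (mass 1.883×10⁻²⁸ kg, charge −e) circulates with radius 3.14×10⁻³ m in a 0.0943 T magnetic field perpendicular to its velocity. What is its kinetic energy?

KE ≈ 37.3 eV

v = |q|Br/m, then KE = ½mv² = (qBr)²/(2m).
v = (1.602×10⁻¹⁹)(0.0943)(3.14×10⁻³)/1.883×10⁻²⁸ ≈ 2.519×10⁵ m/s.
KE = ½(1.883×10⁻²⁸)(2.519×10⁵)² ≈ 5.97×10⁻¹⁸ J = 37.3 eV.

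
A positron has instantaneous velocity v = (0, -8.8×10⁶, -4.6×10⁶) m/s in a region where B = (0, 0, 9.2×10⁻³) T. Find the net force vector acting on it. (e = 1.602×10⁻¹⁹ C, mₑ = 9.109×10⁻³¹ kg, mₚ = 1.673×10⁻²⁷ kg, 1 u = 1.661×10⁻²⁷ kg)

F ≈ (-1.30×10⁻¹⁴, 0, 0) N

v×B = (-8.10×10⁴, 0, 0) N/C.
F = q v×B = (1.602×10⁻¹⁹ C)·(-8.10×10⁴, 0, 0) = (-1.30×10⁻¹⁴, 0, 0) N.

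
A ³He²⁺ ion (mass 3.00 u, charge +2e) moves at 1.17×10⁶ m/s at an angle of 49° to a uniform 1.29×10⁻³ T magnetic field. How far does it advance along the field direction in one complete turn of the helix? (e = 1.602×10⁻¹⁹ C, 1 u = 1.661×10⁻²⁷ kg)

v∥ = v cosθ = 1.17×10⁶·cos49° ≈ 7.676×10⁵ m/s.
T = 2πm/(|q|B) = 2π(4.983×10⁻²⁷)/((3.204×10⁻¹⁹)(1.29×10⁻³)) ≈ 7.575×10⁻⁵ s.
pitch = v∥ T = (7.676×10⁵)(7.575×10⁻⁵) ≈ 58.1 m.

p ≈ 58.1 m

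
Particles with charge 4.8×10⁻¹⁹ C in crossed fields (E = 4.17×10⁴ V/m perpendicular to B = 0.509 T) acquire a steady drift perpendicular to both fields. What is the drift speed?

v_d ≈ 8.19×10⁴ m/s

In crossed fields the guiding centre drifts at v_d = |E×B|/B² = E/B, independent of charge and mass.
v_d = 4.17×10⁴/0.509 = 8.19×10⁴ m/s.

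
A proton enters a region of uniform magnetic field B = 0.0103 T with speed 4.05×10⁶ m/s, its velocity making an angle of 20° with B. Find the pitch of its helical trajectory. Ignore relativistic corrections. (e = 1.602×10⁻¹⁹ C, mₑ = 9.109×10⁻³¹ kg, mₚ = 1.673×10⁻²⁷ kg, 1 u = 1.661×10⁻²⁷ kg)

p ≈ 24.2 m

v∥ = v cosθ = 4.05×10⁶·cos20° ≈ 3.806×10⁶ m/s.
T = 2πm/(|q|B) = 2π(1.673×10⁻²⁷)/((1.602×10⁻¹⁹)(0.0103)) ≈ 6.371×10⁻⁶ s.
pitch = v∥ T = (3.806×10⁶)(6.371×10⁻⁶) ≈ 24.2 m.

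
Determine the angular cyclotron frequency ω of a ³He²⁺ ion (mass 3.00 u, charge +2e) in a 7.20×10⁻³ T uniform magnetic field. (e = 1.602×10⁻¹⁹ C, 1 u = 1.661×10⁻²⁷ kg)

ω = |q|B/m.
ω = (3.204×10⁻¹⁹)(7.20×10⁻³)/4.983×10⁻²⁷ ≈ 4.63×10⁵ rad/s.

ω ≈ 4.63×10⁵ rad/s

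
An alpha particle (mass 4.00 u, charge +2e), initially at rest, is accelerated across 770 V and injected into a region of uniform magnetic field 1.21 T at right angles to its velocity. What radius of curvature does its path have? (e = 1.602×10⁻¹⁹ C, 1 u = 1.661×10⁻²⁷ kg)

Acceleration: |q|V = ½mv² ⇒ v = √(2|q|V/m) = √(2·3.204×10⁻¹⁹·770/6.644×10⁻²⁷) ≈ 2.725×10⁵ m/s.
In the field: r = mv/(|q|B) = (6.644×10⁻²⁷)(2.725×10⁵)/((3.204×10⁻¹⁹)(1.21)) ≈ 4.67×10⁻³ m.

r ≈ 4.67×10⁻³ m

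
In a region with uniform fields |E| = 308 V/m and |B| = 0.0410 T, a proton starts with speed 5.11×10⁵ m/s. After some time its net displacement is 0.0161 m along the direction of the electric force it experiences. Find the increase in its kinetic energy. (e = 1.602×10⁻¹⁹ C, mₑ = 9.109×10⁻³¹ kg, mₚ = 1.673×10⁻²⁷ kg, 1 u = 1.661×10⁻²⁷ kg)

ΔKE ≈ 7.94×10⁻¹⁹ J

The magnetic force is always ⟂ v and does no work; only the electric force changes KE.
ΔKE = F_E · d = |q|E d = (1.602×10⁻¹⁹)(308)(0.0161) ≈ 7.94×10⁻¹⁹ J.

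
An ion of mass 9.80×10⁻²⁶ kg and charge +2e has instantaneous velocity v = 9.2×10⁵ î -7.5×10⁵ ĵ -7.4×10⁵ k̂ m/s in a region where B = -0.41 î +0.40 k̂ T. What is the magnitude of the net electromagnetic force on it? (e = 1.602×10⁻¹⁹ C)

|F| ≈ 1.39×10⁻¹³ N

v×B = (-3.00×10⁵, -6.46×10⁴, -3.08×10⁵) N/C.
F = q v×B = (3.204×10⁻¹⁹ C)·(-3.00×10⁵, -6.46×10⁴, -3.08×10⁵) = (-9.61×10⁻¹⁴, -2.07×10⁻¹⁴, -9.85×10⁻¹⁴) N.
|F| = 1.39×10⁻¹³ N.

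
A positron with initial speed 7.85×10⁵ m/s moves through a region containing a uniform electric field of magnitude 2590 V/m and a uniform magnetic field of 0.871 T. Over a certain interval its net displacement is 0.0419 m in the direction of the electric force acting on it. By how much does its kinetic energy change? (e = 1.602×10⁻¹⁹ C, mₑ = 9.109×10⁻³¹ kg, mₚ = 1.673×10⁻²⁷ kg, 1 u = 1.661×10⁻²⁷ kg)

ΔKE ≈ 1.74×10⁻¹⁷ J

The magnetic force is always ⟂ v and does no work; only the electric force changes KE.
ΔKE = F_E · d = |q|E d = (1.602×10⁻¹⁹)(2590)(0.0419) ≈ 1.74×10⁻¹⁷ J.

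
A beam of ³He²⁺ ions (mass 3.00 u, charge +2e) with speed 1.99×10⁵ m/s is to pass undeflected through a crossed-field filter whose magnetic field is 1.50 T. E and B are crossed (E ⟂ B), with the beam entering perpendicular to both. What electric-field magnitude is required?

For straight-line motion qE = qvB, so E = vB.
E = 1.99×10⁵ × 1.50 = 2.98×10⁵ V/m.

E = 2.98×10⁵ V/m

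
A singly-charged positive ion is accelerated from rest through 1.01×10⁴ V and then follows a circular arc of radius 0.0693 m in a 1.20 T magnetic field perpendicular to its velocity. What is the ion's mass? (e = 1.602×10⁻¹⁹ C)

Combine |q|V = ½mv² and r = mv/(|q|B): eliminate v to get m = qB²r²/(2V).
m = (1.602×10⁻¹⁹)(1.20)²(0.0693)²/(2·1.01×10⁴) ≈ 5.48×10⁻²⁶ kg.

m ≈ 5.48×10⁻²⁶ kg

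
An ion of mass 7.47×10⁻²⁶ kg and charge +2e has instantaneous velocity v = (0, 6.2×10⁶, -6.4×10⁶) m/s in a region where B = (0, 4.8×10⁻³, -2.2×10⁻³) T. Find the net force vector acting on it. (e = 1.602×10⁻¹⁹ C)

v×B = (1.71×10⁴, 0, 0) N/C.
F = q v×B = (3.204×10⁻¹⁹ C)·(1.71×10⁴, 0, 0) = (5.47×10⁻¹⁵, 0, 0) N.

F ≈ (5.47×10⁻¹⁵, 0, 0) N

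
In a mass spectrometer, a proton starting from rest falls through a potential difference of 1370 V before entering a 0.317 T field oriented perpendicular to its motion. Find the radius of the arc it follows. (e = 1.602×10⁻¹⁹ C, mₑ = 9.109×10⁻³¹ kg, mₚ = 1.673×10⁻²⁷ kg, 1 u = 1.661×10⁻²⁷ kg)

r ≈ 0.0169 m

Acceleration: |q|V = ½mv² ⇒ v = √(2|q|V/m) = √(2·1.602×10⁻¹⁹·1370/1.673×10⁻²⁷) ≈ 5.122×10⁵ m/s.
In the field: r = mv/(|q|B) = (1.673×10⁻²⁷)(5.122×10⁵)/((1.602×10⁻¹⁹)(0.317)) ≈ 0.0169 m.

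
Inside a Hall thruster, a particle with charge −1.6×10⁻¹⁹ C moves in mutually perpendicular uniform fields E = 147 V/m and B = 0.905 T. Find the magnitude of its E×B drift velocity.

v_d ≈ 162 m/s

In crossed fields the guiding centre drifts at v_d = |E×B|/B² = E/B, independent of charge and mass.
v_d = 147/0.905 = 162 m/s.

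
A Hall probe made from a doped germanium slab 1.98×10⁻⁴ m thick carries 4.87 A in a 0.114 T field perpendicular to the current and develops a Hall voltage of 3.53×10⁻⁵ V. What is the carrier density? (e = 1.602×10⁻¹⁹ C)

From V_H = IB/(n e t), n = IB/(V_H e t).
n = (4.87)(0.114)/((3.53×10⁻⁵)(1.602×10⁻¹⁹)(1.98×10⁻⁴)) ≈ 4.96×10²⁶ m⁻³.

n ≈ 4.96×10²⁶ m⁻³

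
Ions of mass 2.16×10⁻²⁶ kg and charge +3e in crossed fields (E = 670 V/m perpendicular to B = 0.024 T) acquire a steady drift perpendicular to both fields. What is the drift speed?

v_d ≈ 2.8×10⁴ m/s

The E×B drift speed is v_d = E/B.
v_d = 670/0.024 = 2.8×10⁴ m/s.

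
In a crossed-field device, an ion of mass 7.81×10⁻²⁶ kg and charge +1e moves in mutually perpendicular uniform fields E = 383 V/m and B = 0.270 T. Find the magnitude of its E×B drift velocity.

In crossed fields the guiding centre drifts at v_d = |E×B|/B² = E/B, independent of charge and mass.
v_d = 383/0.270 = 1420 m/s.

v_d ≈ 1420 m/s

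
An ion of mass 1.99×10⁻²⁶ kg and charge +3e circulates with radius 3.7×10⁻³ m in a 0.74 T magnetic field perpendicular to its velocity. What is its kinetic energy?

v = |q|Br/m, then KE = ½mv² = (qBr)²/(2m).
v = (4.806×10⁻¹⁹)(0.74)(3.7×10⁻³)/1.99×10⁻²⁶ ≈ 6.612×10⁴ m/s.
KE = ½(1.99×10⁻²⁶)(6.612×10⁴)² ≈ 4.4×10⁻¹⁷ J = 270 eV.

KE ≈ 270 eV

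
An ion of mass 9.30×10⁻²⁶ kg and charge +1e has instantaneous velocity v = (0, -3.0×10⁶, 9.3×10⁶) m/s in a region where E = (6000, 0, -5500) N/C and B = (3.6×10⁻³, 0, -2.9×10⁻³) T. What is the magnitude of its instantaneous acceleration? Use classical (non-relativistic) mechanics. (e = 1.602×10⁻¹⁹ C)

|a| ≈ 6.36×10¹⁰ m/s²

v×B = (8700, 3.35×10⁴, 1.08×10⁴) N/C.
E + v×B = (1.47×10⁴, 3.35×10⁴, 5300) N/C.
F = q(E + v×B) = (1.602×10⁻¹⁹ C)·(1.47×10⁴, 3.35×10⁴, 5300) = (2.35×10⁻¹⁵, 5.36×10⁻¹⁵, 8.49×10⁻¹⁶) N.
|a| = |F|/m = 5.919×10⁻¹⁵/9.30×10⁻²⁶ ≈ 6.36×10¹⁰ m/s².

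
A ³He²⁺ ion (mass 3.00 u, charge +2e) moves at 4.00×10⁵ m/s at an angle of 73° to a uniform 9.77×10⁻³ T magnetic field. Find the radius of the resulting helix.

r ≈ 0.609 m

v⊥ = v sinθ = 4.00×10⁵·sin73° ≈ 3.825×10⁵ m/s.
r = m v⊥/(|q|B) = (4.983×10⁻²⁷)(3.825×10⁵)/((3.204×10⁻¹⁹)(9.77×10⁻³)) ≈ 0.609 m.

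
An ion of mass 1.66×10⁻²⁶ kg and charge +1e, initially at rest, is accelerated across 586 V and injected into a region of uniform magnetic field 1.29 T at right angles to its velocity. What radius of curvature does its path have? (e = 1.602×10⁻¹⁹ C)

Acceleration: |q|V = ½mv² ⇒ v = √(2|q|V/m) = √(2·1.602×10⁻¹⁹·586/1.66×10⁻²⁶) ≈ 1.064×10⁵ m/s.
In the field: r = mv/(|q|B) = (1.66×10⁻²⁶)(1.064×10⁵)/((1.602×10⁻¹⁹)(1.29)) ≈ 8.54×10⁻³ m.

r ≈ 8.54×10⁻³ m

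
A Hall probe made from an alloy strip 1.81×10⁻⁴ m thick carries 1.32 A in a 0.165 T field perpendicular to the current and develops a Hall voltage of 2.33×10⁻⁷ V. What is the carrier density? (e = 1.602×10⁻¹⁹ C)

n ≈ 3.22×10²⁸ m⁻³

From V_H = IB/(n e t), n = IB/(V_H e t).
n = (1.32)(0.165)/((2.33×10⁻⁷)(1.602×10⁻¹⁹)(1.81×10⁻⁴)) ≈ 3.22×10²⁸ m⁻³.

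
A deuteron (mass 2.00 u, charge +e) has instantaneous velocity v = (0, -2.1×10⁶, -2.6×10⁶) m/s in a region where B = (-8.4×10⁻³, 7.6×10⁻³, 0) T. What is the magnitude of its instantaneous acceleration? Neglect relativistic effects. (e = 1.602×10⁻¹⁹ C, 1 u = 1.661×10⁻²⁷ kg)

v×B = (1.98×10⁴, 2.18×10⁴, -1.76×10⁴) N/C.
F = q v×B = (1.602×10⁻¹⁹ C)·(1.98×10⁴, 2.18×10⁴, -1.76×10⁴) = (3.17×10⁻¹⁵, 3.50×10⁻¹⁵, -2.83×10⁻¹⁵) N.
|a| = |F|/m = 5.500×10⁻¹⁵/3.322×10⁻²⁷ ≈ 1.66×10¹² m/s².

|a| ≈ 1.66×10¹² m/s²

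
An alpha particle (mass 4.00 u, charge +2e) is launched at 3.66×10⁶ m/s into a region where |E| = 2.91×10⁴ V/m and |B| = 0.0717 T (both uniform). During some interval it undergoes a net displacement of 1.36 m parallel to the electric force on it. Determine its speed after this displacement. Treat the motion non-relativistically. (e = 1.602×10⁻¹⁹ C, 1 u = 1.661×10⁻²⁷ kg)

B does no work; ΔKE = |q|E d.
½mv_f² = ½mv₀² + |q|Ed = ½(6.644×10⁻²⁷)(3.66×10⁶)² + (3.204×10⁻¹⁹)(2.91×10⁴)(1.36) ≈ 4.450×10⁻¹⁴ J + 1.268×10⁻¹⁴ J ≈ 5.718×10⁻¹⁴ J.
v_f = √(2·5.718×10⁻¹⁴/6.644×10⁻²⁷) ≈ 4.15×10⁶ m/s.

v_f ≈ 4.15×10⁶ m/s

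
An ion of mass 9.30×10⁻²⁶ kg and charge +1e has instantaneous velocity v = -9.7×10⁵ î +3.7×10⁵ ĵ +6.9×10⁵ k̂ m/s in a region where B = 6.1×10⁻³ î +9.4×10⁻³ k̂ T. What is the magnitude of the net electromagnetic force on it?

v×B = (3480, 1.33×10⁴, -2260) N/C.
F = q v×B = (1.602×10⁻¹⁹ C)·(3480, 1.33×10⁴, -2260) = (5.57×10⁻¹⁶, 2.13×10⁻¹⁵, -3.62×10⁻¹⁶) N.
|F| = 2.24×10⁻¹⁵ N.

|F| ≈ 2.24×10⁻¹⁵ N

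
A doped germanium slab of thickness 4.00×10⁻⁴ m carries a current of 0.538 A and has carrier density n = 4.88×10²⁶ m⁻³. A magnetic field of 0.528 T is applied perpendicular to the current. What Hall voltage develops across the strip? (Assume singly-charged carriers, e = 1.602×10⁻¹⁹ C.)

V_H ≈ 9.08×10⁻⁶ V

V_H = IB/(n e t).
V_H = (0.538)(0.528)/((4.88×10²⁶)(1.602×10⁻¹⁹)(4.00×10⁻⁴)) ≈ 9.08×10⁻⁶ V.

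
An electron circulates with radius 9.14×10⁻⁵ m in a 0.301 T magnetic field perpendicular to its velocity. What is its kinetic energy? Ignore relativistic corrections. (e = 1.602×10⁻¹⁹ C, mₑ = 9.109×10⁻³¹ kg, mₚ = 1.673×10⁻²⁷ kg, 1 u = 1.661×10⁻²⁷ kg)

KE ≈ 1.07×10⁻¹⁷ J

v = |q|Br/m, then KE = ½mv² = (qBr)²/(2m).
v = (1.602×10⁻¹⁹)(0.301)(9.14×10⁻⁵)/9.109×10⁻³¹ ≈ 4.838×10⁶ m/s.
KE = ½(9.109×10⁻³¹)(4.838×10⁶)² ≈ 1.07×10⁻¹⁷ J.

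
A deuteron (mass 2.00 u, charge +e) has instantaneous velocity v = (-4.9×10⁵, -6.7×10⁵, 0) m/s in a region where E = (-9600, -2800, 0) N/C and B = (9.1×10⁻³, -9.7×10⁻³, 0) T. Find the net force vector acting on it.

v×B = (0, 0, 1.08×10⁴) N/C.
E + v×B = (-9600, -2800, 1.08×10⁴) N/C.
F = q(E + v×B) = (1.602×10⁻¹⁹ C)·(-9600, -2800, 1.08×10⁴) = (-1.54×10⁻¹⁵, -4.49×10⁻¹⁶, 1.74×10⁻¹⁵) N.

F ≈ (-1.54×10⁻¹⁵, -4.49×10⁻¹⁶, 1.74×10⁻¹⁵) N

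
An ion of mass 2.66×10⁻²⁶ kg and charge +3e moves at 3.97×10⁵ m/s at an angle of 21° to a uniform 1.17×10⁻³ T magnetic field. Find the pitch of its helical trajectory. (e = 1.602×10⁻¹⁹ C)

v∥ = v cosθ = 3.97×10⁵·cos21° ≈ 3.706×10⁵ m/s.
T = 2πm/(|q|B) = 2π(2.66×10⁻²⁶)/((4.806×10⁻¹⁹)(1.17×10⁻³)) ≈ 2.972×10⁻⁴ s.
pitch = v∥ T = (3.706×10⁵)(2.972×10⁻⁴) ≈ 110 m.

p ≈ 110 m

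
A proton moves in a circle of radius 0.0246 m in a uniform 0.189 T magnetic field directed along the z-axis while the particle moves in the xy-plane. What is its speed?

v ≈ 4.45×10⁵ m/s

From |q|vB = mv²/r, v = |q|Br/m.
v = (1.602×10⁻¹⁹)(0.189)(0.0246)/1.673×10⁻²⁷ ≈ 4.45×10⁵ m/s.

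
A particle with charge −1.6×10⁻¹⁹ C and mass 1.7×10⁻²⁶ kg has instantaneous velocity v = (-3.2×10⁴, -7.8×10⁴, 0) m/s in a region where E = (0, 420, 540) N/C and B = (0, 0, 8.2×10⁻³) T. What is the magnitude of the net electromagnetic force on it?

|F| ≈ 1.73×10⁻¹⁶ N

v×B = (-640, 262, 0) N/C.
E + v×B = (-640, 682, 540) N/C.
F = q(E + v×B) = (−1.6×10⁻¹⁹ C)·(-640, 682, 540) = (1.02×10⁻¹⁶, -1.09×10⁻¹⁶, -8.64×10⁻¹⁷) N.
|F| = 1.73×10⁻¹⁶ N.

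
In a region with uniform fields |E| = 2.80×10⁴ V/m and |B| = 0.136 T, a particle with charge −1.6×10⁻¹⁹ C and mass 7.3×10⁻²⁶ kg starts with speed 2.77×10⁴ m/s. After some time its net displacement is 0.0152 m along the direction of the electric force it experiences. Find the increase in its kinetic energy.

The magnetic force is always ⟂ v and does no work; only the electric force changes KE.
ΔKE = F_E · d = |q|E d = (1.6×10⁻¹⁹)(2.80×10⁴)(0.0152) ≈ 6.81×10⁻¹⁷ J.

ΔKE ≈ 6.81×10⁻¹⁷ J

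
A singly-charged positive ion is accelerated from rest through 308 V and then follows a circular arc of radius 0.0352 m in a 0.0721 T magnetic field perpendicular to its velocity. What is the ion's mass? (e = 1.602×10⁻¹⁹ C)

m ≈ 1.68×10⁻²⁷ kg

Combine |q|V = ½mv² and r = mv/(|q|B): eliminate v to get m = qB²r²/(2V).
m = (1.602×10⁻¹⁹)(0.0721)²(0.0352)²/(2·308) ≈ 1.68×10⁻²⁷ kg.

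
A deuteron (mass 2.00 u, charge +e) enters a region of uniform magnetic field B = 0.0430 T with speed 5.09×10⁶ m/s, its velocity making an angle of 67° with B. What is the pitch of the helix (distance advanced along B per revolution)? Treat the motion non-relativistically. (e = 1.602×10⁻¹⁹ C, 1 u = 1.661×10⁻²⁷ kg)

p ≈ 6.03 m

v∥ = v cosθ = 5.09×10⁶·cos67° ≈ 1.989×10⁶ m/s.
T = 2πm/(|q|B) = 2π(3.322×10⁻²⁷)/((1.602×10⁻¹⁹)(0.0430)) ≈ 3.030×10⁻⁶ s.
pitch = v∥ T = (1.989×10⁶)(3.030×10⁻⁶) ≈ 6.03 m.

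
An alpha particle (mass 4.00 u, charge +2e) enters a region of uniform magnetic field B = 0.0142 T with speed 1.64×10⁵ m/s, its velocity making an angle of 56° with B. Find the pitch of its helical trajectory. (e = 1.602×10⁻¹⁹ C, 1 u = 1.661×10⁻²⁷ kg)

v∥ = v cosθ = 1.64×10⁵·cos56° ≈ 9.171×10⁴ m/s.
T = 2πm/(|q|B) = 2π(6.644×10⁻²⁷)/((3.204×10⁻¹⁹)(0.0142)) ≈ 9.175×10⁻⁶ s.
pitch = v∥ T = (9.171×10⁴)(9.175×10⁻⁶) ≈ 0.841 m.

p ≈ 0.841 m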